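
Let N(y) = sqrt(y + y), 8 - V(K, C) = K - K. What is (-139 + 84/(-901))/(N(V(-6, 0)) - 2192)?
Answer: 125323/1971388 ≈ 0.063571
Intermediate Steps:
V(K, C) = 8 (V(K, C) = 8 - (K - K) = 8 - 1*0 = 8 + 0 = 8)
N(y) = sqrt(2)*sqrt(y) (N(y) = sqrt(2*y) = sqrt(2)*sqrt(y))
(-139 + 84/(-901))/(N(V(-6, 0)) - 2192) = (-139 + 84/(-901))/(sqrt(2)*sqrt(8) - 2192) = (-139 + 84*(-1/901))/(sqrt(2)*(2*sqrt(2)) - 2192) = (-139 - 84/901)/(4 - 2192) = -125323/901/(-2188) = -125323/901*(-1/2188) = 125323/1971388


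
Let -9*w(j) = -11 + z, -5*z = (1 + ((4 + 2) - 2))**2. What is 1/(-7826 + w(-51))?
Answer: -9/70418 ≈ -0.00012781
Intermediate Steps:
z = -5 (z = -(1 + ((4 + 2) - 2))**2/5 = -(1 + (6 - 2))**2/5 = -(1 + 4)**2/5 = -1/5*5**2 = -1/5*25 = -5)
w(j) = 16/9 (w(j) = -(-11 - 5)/9 = -1/9*(-16) = 16/9)
1/(-7826 + w(-51)) = 1/(-7826 + 16/9) = 1/(-70418/9) = -9/70418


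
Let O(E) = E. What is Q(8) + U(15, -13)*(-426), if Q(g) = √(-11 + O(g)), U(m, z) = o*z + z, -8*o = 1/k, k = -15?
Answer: 111683/20 + I*√3 ≈ 5584.1 + 1.732*I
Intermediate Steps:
o = 1/120 (o = -⅛/(-15) = -⅛*(-1/15) = 1/120 ≈ 0.0083333)
U(m, z) = 121*z/120 (U(m, z) = z/120 + z = 121*z/120)
Q(g) = √(-11 + g)
Q(8) + U(15, -13)*(-426) = √(-11 + 8) + ((121/120)*(-13))*(-426) = √(-3) - 1573/120*(-426) = I*√3 + 111683/20 = 111683/20 + I*√3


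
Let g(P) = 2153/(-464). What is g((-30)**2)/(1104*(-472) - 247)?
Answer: 2153/241899440 ≈ 8.9004e-6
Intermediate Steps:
g(P) = -2153/464 (g(P) = 2153*(-1/464) = -2153/464)
g((-30)**2)/(1104*(-472) - 247) = -2153/(464*(1104*(-472) - 247)) = -2153/(464*(-521088 - 247)) = -2153/464/(-521335) = -2153/464*(-1/521335) = 2153/241899440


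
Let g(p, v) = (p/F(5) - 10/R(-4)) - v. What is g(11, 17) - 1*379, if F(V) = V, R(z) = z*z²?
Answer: -62983/160 ≈ -393.64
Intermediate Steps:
R(z) = z³
g(p, v) = 5/32 - v + p/5 (g(p, v) = (p/5 - 10/((-4)³)) - v = (p*(⅕) - 10/(-64)) - v = (p/5 - 10*(-1/64)) - v = (p/5 + 5/32) - v = (5/32 + p/5) - v = 5/32 - v + p/5)
g(11, 17) - 1*379 = (5/32 - 1*17 + (⅕)*11) - 1*379 = (5/32 - 17 + 11/5) - 379 = -2343/160 - 379 = -62983/160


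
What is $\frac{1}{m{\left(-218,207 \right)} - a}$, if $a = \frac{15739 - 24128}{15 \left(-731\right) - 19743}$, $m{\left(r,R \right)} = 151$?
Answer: $\frac{30708}{4628519} \approx 0.0066345$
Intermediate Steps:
$a = \frac{8389}{30708}$ ($a = - \frac{8389}{-10965 - 19743} = - \frac{8389}{-30708} = \left(-8389\right) \left(- \frac{1}{30708}\right) = \frac{8389}{30708} \approx 0.27319$)
$\frac{1}{m{\left(-218,207 \right)} - a} = \frac{1}{151 - \frac{8389}{30708}} = \frac{1}{\frac{4628519}{30708}} = \frac{30708}{4628519}$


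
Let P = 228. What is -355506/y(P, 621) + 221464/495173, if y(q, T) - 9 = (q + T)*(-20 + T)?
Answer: -1500790353/6015856777 ≈ -0.24947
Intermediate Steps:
y(q, T) = 9 + (-20 + T)*(T + q) (y(q, T) = 9 + (q + T)*(-20 + T) = 9 + (T + q)*(-20 + T) = 9 + (-20 + T)*(T + q))
-355506/y(P, 621) + 221464/495173 = -355506/(9 + 621**2 - 20*621 - 20*228 + 621*228) + 221464/495173 = -355506/(9 + 385641 - 12420 - 4560 + 141588) + 221464*(1/495173) = -355506/510258 + 221464/495173 = -355506*1/510258 + 221464/495173 = -59251/85043 + 221464/495173 = -1500790353/6015856777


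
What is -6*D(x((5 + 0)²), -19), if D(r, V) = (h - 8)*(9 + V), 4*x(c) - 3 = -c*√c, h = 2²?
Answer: -240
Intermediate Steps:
h = 4
x(c) = ¾ - c^(3/2)/4 (x(c) = ¾ + (-c*√c)/4 = ¾ + (-c^(3/2))/4 = ¾ - c^(3/2)/4)
D(r, V) = -36 - 4*V (D(r, V) = (4 - 8)*(9 + V) = -4*(9 + V) = -36 - 4*V)
-6*D(x((5 + 0)²), -19) = -6*(-36 - 4*(-19)) = -6*(-36 + 76) = -6*40 = -240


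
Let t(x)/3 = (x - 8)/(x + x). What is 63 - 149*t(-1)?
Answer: -3897/2 ≈ -1948.5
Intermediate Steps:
t(x) = 3*(-8 + x)/(2*x) (t(x) = 3*((x - 8)/(x + x)) = 3*((-8 + x)/((2*x))) = 3*((-8 + x)*(1/(2*x))) = 3*((-8 + x)/(2*x)) = 3*(-8 + x)/(2*x))
63 - 149*t(-1) = 63 - 149*(3/2 - 12/(-1)) = 63 - 149*(3/2 - 12*(-1)) = 63 - 149*(3/2 + 12) = 63 - 149*27/2 = 63 - 4023/2 = -3897/2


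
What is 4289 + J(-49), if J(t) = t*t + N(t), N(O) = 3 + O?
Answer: 6644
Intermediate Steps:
J(t) = 3 + t + t² (J(t) = t*t + (3 + t) = t² + (3 + t) = 3 + t + t²)
4289 + J(-49) = 4289 + (3 - 49 + (-49)²) = 4289 + (3 - 49 + 2401) = 4289 + 2355 = 6644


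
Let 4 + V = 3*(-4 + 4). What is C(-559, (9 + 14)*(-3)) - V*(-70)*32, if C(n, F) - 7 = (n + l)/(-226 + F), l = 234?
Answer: -528162/59 ≈ -8951.9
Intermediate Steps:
V = -4 (V = -4 + 3*(-4 + 4) = -4 + 3*0 = -4 + 0 = -4)
C(n, F) = 7 + (234 + n)/(-226 + F) (C(n, F) = 7 + (n + 234)/(-226 + F) = 7 + (234 + n)/(-226 + F))
C(-559, (9 + 14)*(-3)) - V*(-70)*32 = (-1348 - 559 + 7*((9 + 14)*(-3)))/(-226 + (9 + 14)*(-3)) - (-4*(-70))*32 = (-1348 - 559 + 7*(23*(-3)))/(-226 + 23*(-3)) - 280*32 = (-1348 - 559 + 7*(-69))/(-226 - 69) - 1*8960 = (-1348 - 559 - 483)/(-295) - 8960 = -1/295*(-2390) - 8960 = 478/59 - 8960 = -528162/59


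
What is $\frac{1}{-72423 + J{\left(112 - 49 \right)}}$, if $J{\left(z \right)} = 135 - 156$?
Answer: $- \frac{1}{72444} \approx -1.3804 \cdot 10^{-5}$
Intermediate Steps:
$J{\left(z \right)} = -21$
$\frac{1}{-72423 + J{\left(112 - 49 \right)}} = \frac{1}{-72423 - 21} = \frac{1}{-72444} = - \frac{1}{72444}$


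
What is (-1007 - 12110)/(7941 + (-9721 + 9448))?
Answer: -13117/7668 ≈ -1.7106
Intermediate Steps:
(-1007 - 12110)/(7941 + (-9721 + 9448)) = -13117/(7941 - 273) = -13117/7668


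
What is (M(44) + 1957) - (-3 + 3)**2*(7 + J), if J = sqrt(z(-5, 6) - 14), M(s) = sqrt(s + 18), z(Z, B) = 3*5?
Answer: 1957 + sqrt(62) ≈ 1964.9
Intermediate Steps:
z(Z, B) = 15
M(s) = sqrt(18 + s)
J = 1 (J = sqrt(15 - 14) = sqrt(1) = 1)
(M(44) + 1957) - (-3 + 3)**2*(7 + J) = (sqrt(18 + 44) + 1957) - (-3 + 3)**2*(7 + 1) = (sqrt(62) + 1957) - 0**2*8 = (1957 + sqrt(62)) - 0*8 = (1957 + sqrt(62)) - 1*0 = (1957 + sqrt(62)) + 0 = 1957 + sqrt(62)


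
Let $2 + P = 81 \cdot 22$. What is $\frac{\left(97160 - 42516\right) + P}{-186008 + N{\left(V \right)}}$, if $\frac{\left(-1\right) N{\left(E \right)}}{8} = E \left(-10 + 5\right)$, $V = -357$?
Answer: $- \frac{7053}{25036} \approx -0.28171$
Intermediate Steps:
$N{\left(E \right)} = 40 E$ ($N{\left(E \right)} = - 8 E \left(-10 + 5\right) = - 8 E \left(-5\right) = - 8 \left(- 5 E\right) = 40 E$)
$P = 1780$ ($P = -2 + 81 \cdot 22 = -2 + 1782 = 1780$)
$\frac{\left(97160 - 42516\right) + P}{-186008 + N{\left(V \right)}} = \frac{\left(97160 - 42516\right) + 1780}{-186008 + 40 \left(-357\right)} = \frac{\left(97160 - 42516\right) + 1780}{-186008 - 14280} = \frac{54644 + 1780}{-200288} = 56424 \left(- \frac{1}{200288}\right) = - \frac{7053}{25036}$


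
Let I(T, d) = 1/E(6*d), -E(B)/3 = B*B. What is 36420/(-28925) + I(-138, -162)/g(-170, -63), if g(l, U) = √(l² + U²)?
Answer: -7284/5785 - √32869/93162315888 ≈ -1.2591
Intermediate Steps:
E(B) = -3*B² (E(B) = -3*B*B = -3*B²)
g(l, U) = √(U² + l²)
I(T, d) = -1/(108*d²) (I(T, d) = 1/(-3*36*d²) = 1/(-108*d²) = -1/(108*d²))
36420/(-28925) + I(-138, -162)/g(-170, -63) = 36420/(-28925) + (-1/108/(-162)²)/(√((-63)² + (-170)²)) = 36420*(-1/28925) + (-1/108*1/26244)/(√(3969 + 28900)) = -7284/5785 - √32869/32869/2834352 = -7284/5785 - √32869/93162315888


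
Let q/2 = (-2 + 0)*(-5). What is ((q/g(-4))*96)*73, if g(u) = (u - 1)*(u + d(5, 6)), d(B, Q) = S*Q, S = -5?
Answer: 14016/17 ≈ 824.47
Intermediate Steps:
d(B, Q) = -5*Q
g(u) = (-1 + u)*(-30 + u) (g(u) = (u - 1)*(u - 5*6) = (-1 + u)*(u - 30) = (-1 + u)*(-30 + u))
q = 20 (q = 2*((-2 + 0)*(-5)) = 2*(-2*(-5)) = 2*10 = 20)
((q/g(-4))*96)*73 = ((20/(30 + (-4)² - 31*(-4)))*96)*73 = ((20/(30 + 16 + 124))*96)*73 = ((20/170)*96)*73 = ((20*(1/170))*96)*73 = ((2/17)*96)*73 = (192/17)*73 = 14016/17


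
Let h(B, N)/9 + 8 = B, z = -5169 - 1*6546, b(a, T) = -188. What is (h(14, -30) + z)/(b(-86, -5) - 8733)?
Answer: 11661/8921 ≈ 1.3071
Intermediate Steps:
z = -11715 (z = -5169 - 6546 = -11715)
h(B, N) = -72 + 9*B
(h(14, -30) + z)/(b(-86, -5) - 8733) = ((-72 + 9*14) - 11715)/(-188 - 8733) = ((-72 + 126) - 11715)/(-8921) = (54 - 11715)*(-1/8921) = -11661*(-1/8921) = 11661/8921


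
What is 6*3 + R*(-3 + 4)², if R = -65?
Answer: -47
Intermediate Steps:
6*3 + R*(-3 + 4)² = 6*3 - 65*(-3 + 4)² = 18 - 65*1² = 18 - 65*1 = 18 - 65 = -47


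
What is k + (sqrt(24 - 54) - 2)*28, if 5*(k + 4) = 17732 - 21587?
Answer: -831 + 28*I*sqrt(30) ≈ -831.0 + 153.36*I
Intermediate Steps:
k = -775 (k = -4 + (17732 - 21587)/5 = -4 + (1/5)*(-3855) = -4 - 771 = -775)
k + (sqrt(24 - 54) - 2)*28 = -775 + (sqrt(24 - 54) - 2)*28 = -775 + (sqrt(-30) - 2)*28 = -775 + (I*sqrt(30) - 2)*28 = -775 + (-2 + I*sqrt(30))*28 = -775 + (-56 + 28*I*sqrt(30)) = -831 + 28*I*sqrt(30)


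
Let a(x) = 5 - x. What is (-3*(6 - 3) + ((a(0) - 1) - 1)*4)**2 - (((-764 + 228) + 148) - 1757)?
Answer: 2154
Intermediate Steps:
(-3*(6 - 3) + ((a(0) - 1) - 1)*4)**2 - (((-764 + 228) + 148) - 1757) = (-3*(6 - 3) + (((5 - 1*0) - 1) - 1)*4)**2 - (((-764 + 228) + 148) - 1757) = (-3*3 + (((5 + 0) - 1) - 1)*4)**2 - ((-536 + 148) - 1757) = (-9 + ((5 - 1) - 1)*4)**2 - (-388 - 1757) = (-9 + (4 - 1)*4)**2 - 1*(-2145) = (-9 + 3*4)**2 + 2145 = (-9 + 12)**2 + 2145 = 3**2 + 2145 = 9 + 2145 = 2154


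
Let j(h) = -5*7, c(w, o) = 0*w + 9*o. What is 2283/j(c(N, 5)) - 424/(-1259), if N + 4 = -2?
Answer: -2859457/44065 ≈ -64.892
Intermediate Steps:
N = -6 (N = -4 - 2 = -6)
c(w, o) = 9*o (c(w, o) = 0 + 9*o = 9*o)
j(h) = -35
2283/j(c(N, 5)) - 424/(-1259) = 2283/(-35) - 424/(-1259) = 2283*(-1/35) - 424*(-1/1259) = -2283/35 + 424/1259 = -2859457/44065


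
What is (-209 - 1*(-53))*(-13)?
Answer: 2028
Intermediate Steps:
(-209 - 1*(-53))*(-13) = (-209 + 53)*(-13) = -156*(-13) = 2028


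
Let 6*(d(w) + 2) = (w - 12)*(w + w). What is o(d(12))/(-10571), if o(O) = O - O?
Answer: 0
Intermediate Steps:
d(w) = -2 + w*(-12 + w)/3 (d(w) = -2 + ((w - 12)*(w + w))/6 = -2 + ((-12 + w)*(2*w))/6 = -2 + (2*w*(-12 + w))/6 = -2 + w*(-12 + w)/3)
o(O) = 0
o(d(12))/(-10571) = 0/(-10571) = 0*(-1/10571) = 0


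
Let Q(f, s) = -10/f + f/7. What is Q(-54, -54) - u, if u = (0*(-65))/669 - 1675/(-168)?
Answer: -26459/1512 ≈ -17.499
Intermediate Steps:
u = 1675/168 (u = 0*(1/669) - 1675*(-1/168) = 0 + 1675/168 = 1675/168 ≈ 9.9702)
Q(f, s) = -10/f + f/7 (Q(f, s) = -10/f + f*(1/7) = -10/f + f/7)
Q(-54, -54) - u = (-10/(-54) + (1/7)*(-54)) - 1*1675/168 = (-10*(-1/54) - 54/7) - 1675/168 = (5/27 - 54/7) - 1675/168 = -1423/189 - 1675/168 = -26459/1512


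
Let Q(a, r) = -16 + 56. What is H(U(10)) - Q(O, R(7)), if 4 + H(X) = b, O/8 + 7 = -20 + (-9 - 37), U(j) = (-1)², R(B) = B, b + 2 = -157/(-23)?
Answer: -901/23 ≈ -39.174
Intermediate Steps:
b = 111/23 (b = -2 - 157/(-23) = -2 - 157*(-1/23) = -2 + 157/23 = 111/23 ≈ 4.8261)
U(j) = 1
O = -584 (O = -56 + 8*(-20 + (-9 - 37)) = -56 + 8*(-20 - 46) = -56 + 8*(-66) = -56 - 528 = -584)
Q(a, r) = 40
H(X) = 19/23 (H(X) = -4 + 111/23 = 19/23)
H(U(10)) - Q(O, R(7)) = 19/23 - 1*40 = 19/23 - 40 = -901/23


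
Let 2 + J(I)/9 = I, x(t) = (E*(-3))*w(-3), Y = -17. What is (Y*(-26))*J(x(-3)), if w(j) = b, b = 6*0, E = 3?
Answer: -7956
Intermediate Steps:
b = 0
w(j) = 0
x(t) = 0 (x(t) = (3*(-3))*0 = -9*0 = 0)
J(I) = -18 + 9*I
(Y*(-26))*J(x(-3)) = (-17*(-26))*(-18 + 9*0) = 442*(-18 + 0) = 442*(-18) = -7956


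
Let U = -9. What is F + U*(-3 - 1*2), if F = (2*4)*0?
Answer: 45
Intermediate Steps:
F = 0 (F = 8*0 = 0)
F + U*(-3 - 1*2) = 0 - 9*(-3 - 1*2) = 0 - 9*(-3 - 2) = 0 - 9*(-5) = 0 + 45 = 45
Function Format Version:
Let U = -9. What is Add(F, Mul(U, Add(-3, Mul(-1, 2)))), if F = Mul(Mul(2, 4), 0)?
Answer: 45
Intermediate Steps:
F = 0 (F = Mul(8, 0) = 0)
Add(F, Mul(U, Add(-3, Mul(-1, 2)))) = Add(0, Mul(-9, Add(-3, Mul(-1, 2)))) = Add(0, Mul(-9, Add(-3, -2))) = Add(0, Mul(-9, -5)) = Add(0, 45) = 45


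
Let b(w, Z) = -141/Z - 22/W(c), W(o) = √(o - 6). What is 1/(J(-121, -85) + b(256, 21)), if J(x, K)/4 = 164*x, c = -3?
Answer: -35007777/2779012383085 - 3234*I/2779012383085 ≈ -1.2597e-5 - 1.1637e-9*I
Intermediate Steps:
J(x, K) = 656*x (J(x, K) = 4*(164*x) = 656*x)
W(o) = √(-6 + o)
b(w, Z) = -141/Z + 22*I/3 (b(w, Z) = -141/Z - 22/√(-6 - 3) = -141/Z - 22*(-I/3) = -141/Z - (-22)*I/3 = -141/Z + 22*I/3)
1/(J(-121, -85) + b(256, 21)) = 1/(656*(-121) + (-141/21 + 22*I/3)) = 1/(-79376 + (-141*1/21 + 22*I/3)) = 1/(-79376 + (-47/7 + 22*I/3)) = 1/(-555679/7 + 22*I/3) = 441*(-555679/7 - 22*I/3)/2779012383085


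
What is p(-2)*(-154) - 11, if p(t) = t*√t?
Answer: -11 + 308*I*√2 ≈ -11.0 + 435.58*I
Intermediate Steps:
p(t) = t^(3/2)
p(-2)*(-154) - 11 = (-2)^(3/2)*(-154) - 11 = -2*I*√2*(-154) - 11 = 308*I*√2 - 11 = -11 + 308*I*√2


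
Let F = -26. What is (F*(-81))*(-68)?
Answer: -143208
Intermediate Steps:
(F*(-81))*(-68) = -26*(-81)*(-68) = 2106*(-68) = -143208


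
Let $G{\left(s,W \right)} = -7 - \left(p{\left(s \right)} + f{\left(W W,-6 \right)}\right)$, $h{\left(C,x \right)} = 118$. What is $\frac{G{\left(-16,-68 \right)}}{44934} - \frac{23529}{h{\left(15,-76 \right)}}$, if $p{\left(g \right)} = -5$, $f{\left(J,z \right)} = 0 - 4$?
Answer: $- \frac{528625925}{2651106} \approx -199.4$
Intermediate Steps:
$f{\left(J,z \right)} = -4$ ($f{\left(J,z \right)} = 0 - 4 = -4$)
$G{\left(s,W \right)} = 2$ ($G{\left(s,W \right)} = -7 - \left(-5 - 4\right) = -7 - -9 = -7 + 9 = 2$)
$\frac{G{\left(-16,-68 \right)}}{44934} - \frac{23529}{h{\left(15,-76 \right)}} = \frac{2}{44934} - \frac{23529}{118} = 2 \cdot \frac{1}{44934} - \frac{23529}{118} = \frac{1}{22467} - \frac{23529}{118} = - \frac{528625925}{2651106}$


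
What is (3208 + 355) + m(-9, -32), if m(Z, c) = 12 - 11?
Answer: 3564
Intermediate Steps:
m(Z, c) = 1
(3208 + 355) + m(-9, -32) = (3208 + 355) + 1 = 3563 + 1 = 3564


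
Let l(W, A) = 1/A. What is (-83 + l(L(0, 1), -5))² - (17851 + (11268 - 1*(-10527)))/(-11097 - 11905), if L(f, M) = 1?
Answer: 1990812631/287525 ≈ 6924.0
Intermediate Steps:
(-83 + l(L(0, 1), -5))² - (17851 + (11268 - 1*(-10527)))/(-11097 - 11905) = (-83 + 1/(-5))² - (17851 + (11268 - 1*(-10527)))/(-11097 - 11905) = (-83 - ⅕)² - (17851 + (11268 + 10527))/(-23002) = (-416/5)² - (17851 + 21795)*(-1)/23002 = 173056/25 - 39646*(-1)/23002 = 173056/25 - 1*(-19823/11501) = 173056/25 + 19823/11501 = 1990812631/287525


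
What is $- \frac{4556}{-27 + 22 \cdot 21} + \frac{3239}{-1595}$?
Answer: $- \frac{59833}{4785} \approx -12.504$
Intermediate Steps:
$- \frac{4556}{-27 + 22 \cdot 21} + \frac{3239}{-1595} = - \frac{4556}{-27 + 462} + 3239 \left(- \frac{1}{1595}\right) = - \frac{4556}{435} - \frac{3239}{1595} = - \frac{59833}{4785}$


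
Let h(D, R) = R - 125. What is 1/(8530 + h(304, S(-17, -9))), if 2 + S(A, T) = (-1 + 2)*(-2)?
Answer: 1/8401 ≈ 0.00011903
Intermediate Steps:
S(A, T) = -4 (S(A, T) = -2 + (-1 + 2)*(-2) = -2 + 1*(-2) = -2 - 2 = -4)
h(D, R) = -125 + R
1/(8530 + h(304, S(-17, -9))) = 1/(8530 + (-125 - 4)) = 1/(8530 - 129) = 1/8401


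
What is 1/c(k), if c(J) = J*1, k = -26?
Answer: -1/26 ≈ -0.038462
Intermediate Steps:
c(J) = J
1/c(k) = 1/(-26) = -1/26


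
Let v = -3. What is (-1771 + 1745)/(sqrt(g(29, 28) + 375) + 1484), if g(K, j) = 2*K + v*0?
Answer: -2968/169371 + 2*sqrt(433)/169371 ≈ -0.017278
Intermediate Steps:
g(K, j) = 2*K (g(K, j) = 2*K - 3*0 = 2*K + 0 = 2*K)
(-1771 + 1745)/(sqrt(g(29, 28) + 375) + 1484) = (-1771 + 1745)/(sqrt(2*29 + 375) + 1484) = -26/(sqrt(58 + 375) + 1484) = -26/(sqrt(433) + 1484) = -26/(1484 + sqrt(433))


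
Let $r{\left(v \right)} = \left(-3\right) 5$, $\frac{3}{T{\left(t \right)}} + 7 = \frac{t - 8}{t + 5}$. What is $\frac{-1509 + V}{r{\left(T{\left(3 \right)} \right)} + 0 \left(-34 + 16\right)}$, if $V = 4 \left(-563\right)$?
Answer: $\frac{3761}{15} \approx 250.73$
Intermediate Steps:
$V = -2252$
$T{\left(t \right)} = \frac{3}{-7 + \frac{-8 + t}{5 + t}}$ ($T{\left(t \right)} = \frac{3}{-7 + \frac{t - 8}{t + 5}} = \frac{3}{-7 + \frac{-8 + t}{5 + t}}$)
$r{\left(v \right)} = -15$
$\frac{-1509 + V}{r{\left(T{\left(3 \right)} \right)} + 0 \left(-34 + 16\right)} = \frac{-1509 - 2252}{-15 + 0 \left(-34 + 16\right)} = - \frac{3761}{-15 + 0 \left(-18\right)} = - \frac{3761}{-15 + 0} = - \frac{3761}{-15} = \left(-3761\right) \left(- \frac{1}{15}\right) = \frac{3761}{15}$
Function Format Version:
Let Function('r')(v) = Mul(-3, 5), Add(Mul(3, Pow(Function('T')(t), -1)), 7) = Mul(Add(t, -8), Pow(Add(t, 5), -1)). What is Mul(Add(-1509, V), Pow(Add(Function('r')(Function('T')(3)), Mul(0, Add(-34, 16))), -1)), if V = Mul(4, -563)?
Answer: Rational(3761, 15) ≈ 250.73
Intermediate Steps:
V = -2252
Function('T')(t) = Mul(3, Pow(Add(-7, Mul(Pow(Add(5, t), -1), Add(-8, t))), -1)) (Function('T')(t) = Mul(3, Pow(Add(-7, Mul(Add(t, -8), Pow(Add(t, 5), -1))), -1)) = Mul(3, Pow(Add(-7, Mul(Add(-8, t), Pow(Add(5, t), -1))), -1)) = Mul(3, Pow(Add(-7, Mul(Pow(Add(5, t), -1), Add(-8, t))), -1)))
Function('r')(v) = -15
Mul(Add(-1509, V), Pow(Add(Function('r')(Function('T')(3)), Mul(0, Add(-34, 16))), -1)) = Mul(Add(-1509, -2252), Pow(Add(-15, Mul(0, Add(-34, 16))), -1)) = Mul(-3761, Pow(Add(-15, Mul(0, -18)), -1)) = Mul(-3761, Pow(Add(-15, 0), -1)) = Mul(-3761, Pow(-15, -1)) = Mul(-3761, Rational(-1, 15)) = Rational(3761, 15)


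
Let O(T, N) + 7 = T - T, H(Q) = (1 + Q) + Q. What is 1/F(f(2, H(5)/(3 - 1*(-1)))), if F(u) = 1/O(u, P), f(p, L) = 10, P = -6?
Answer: -7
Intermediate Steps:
H(Q) = 1 + 2*Q
O(T, N) = -7 (O(T, N) = -7 + (T - T) = -7 + 0 = -7)
F(u) = -⅐ (F(u) = 1/(-7) = -⅐)
1/F(f(2, H(5)/(3 - 1*(-1)))) = 1/(-⅐) = -7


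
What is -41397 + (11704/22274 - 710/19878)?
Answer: -654600905554/15812949 ≈ -41397.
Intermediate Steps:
-41397 + (11704/22274 - 710/19878) = -41397 + (11704*(1/22274) - 710*1/19878) = -41397 + (836/1591 - 355/9939) = -41397 + 7744199/15812949 = -654600905554/15812949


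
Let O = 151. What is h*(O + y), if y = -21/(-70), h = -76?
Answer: -57494/5 ≈ -11499.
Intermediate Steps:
y = 3/10 (y = -21*(-1/70) = 3/10 ≈ 0.30000)
h*(O + y) = -76*(151 + 3/10) = -76*1513/10 = -57494/5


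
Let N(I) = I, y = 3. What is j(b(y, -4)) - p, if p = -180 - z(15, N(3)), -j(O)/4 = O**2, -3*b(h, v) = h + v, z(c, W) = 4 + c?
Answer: 1787/9 ≈ 198.56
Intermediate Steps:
b(h, v) = -h/3 - v/3 (b(h, v) = -(h + v)/3 = -h/3 - v/3)
j(O) = -4*O**2
p = -199 (p = -180 - (4 + 15) = -180 - 1*19 = -180 - 19 = -199)
j(b(y, -4)) - p = -4*(-1/3*3 - 1/3*(-4))**2 - 1*(-199) = -4*(-1 + 4/3)**2 + 199 = -4*(1/3)**2 + 199 = -4*1/9 + 199 = -4/9 + 199 = 1787/9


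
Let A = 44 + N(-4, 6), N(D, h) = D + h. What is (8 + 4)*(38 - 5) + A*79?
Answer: 4030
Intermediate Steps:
A = 46 (A = 44 + (-4 + 6) = 44 + 2 = 46)
(8 + 4)*(38 - 5) + A*79 = (8 + 4)*(38 - 5) + 46*79 = 12*33 + 3634 = 396 + 3634 = 4030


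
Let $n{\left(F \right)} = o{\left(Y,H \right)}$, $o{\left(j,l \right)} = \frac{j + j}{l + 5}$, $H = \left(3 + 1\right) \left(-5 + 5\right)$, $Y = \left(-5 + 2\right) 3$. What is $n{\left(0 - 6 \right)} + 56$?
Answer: $\frac{262}{5} \approx 52.4$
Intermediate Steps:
$Y = -9$ ($Y = \left(-3\right) 3 = -9$)
$H = 0$ ($H = 4 \cdot 0 = 0$)
$o{\left(j,l \right)} = \frac{2 j}{5 + l}$
$n{\left(F \right)} = - \frac{18}{5}$ ($n{\left(F \right)} = 2 \left(-9\right) \frac{1}{5 + 0} = 2 \left(-9\right) \frac{1}{5} = - \frac{18}{5}$)
$n{\left(0 - 6 \right)} + 56 = - \frac{18}{5} + 56 = \frac{262}{5}$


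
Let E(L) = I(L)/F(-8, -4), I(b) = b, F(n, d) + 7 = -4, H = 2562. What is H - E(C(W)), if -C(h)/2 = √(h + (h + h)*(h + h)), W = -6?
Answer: 2562 - 2*√138/11 ≈ 2559.9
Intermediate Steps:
C(h) = -2*√(h + 4*h²) (C(h) = -2*√(h + (h + h)*(h + h)) = -2*√(h + (2*h)*(2*h)) = -2*√(h + 4*h²))
F(n, d) = -11 (F(n, d) = -7 - 4 = -11)
E(L) = -L/11 (E(L) = L/(-11) = L*(-1/11) = -L/11)
H - E(C(W)) = 2562 - (-1)*(-2*√138)/11 = 2562 - 2*√138/11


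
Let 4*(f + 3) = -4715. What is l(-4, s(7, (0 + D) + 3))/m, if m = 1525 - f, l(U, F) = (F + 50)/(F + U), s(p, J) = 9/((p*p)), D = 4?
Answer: -9836/2024649 ≈ -0.0048581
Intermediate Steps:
f = -4727/4 (f = -3 + (1/4)*(-4715) = -3 - 4715/4 = -4727/4 ≈ -1181.8)
s(p, J) = 9/p**2 (s(p, J) = 9/(p**2) = 9/p**2)
l(U, F) = (50 + F)/(F + U)
m = 10827/4 (m = 1525 - 1*(-4727/4) = 1525 + 4727/4 = 10827/4 ≈ 2706.8)
l(-4, s(7, (0 + D) + 3))/m = ((50 + 9/7**2)/(9/7**2 - 4))/(10827/4) = ((50 + 9*(1/49))/(9*(1/49) - 4))*(4/10827) = ((50 + 9/49)/(9/49 - 4))*(4/10827) = ((2459/49)/(-187/49))*(4/10827) = -49/187*2459/49*(4/10827) = -2459/187*4/10827 = -9836/2024649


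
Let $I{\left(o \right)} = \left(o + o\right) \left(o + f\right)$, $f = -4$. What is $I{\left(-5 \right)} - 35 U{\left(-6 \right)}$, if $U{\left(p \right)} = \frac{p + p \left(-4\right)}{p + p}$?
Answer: $\frac{285}{2} \approx 142.5$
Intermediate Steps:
$U{\left(p \right)} = - \frac{3}{2}$ ($U{\left(p \right)} = \frac{p - 4 p}{2 p} = - 3 p \frac{1}{2 p} = - \frac{3}{2}$)
$I{\left(o \right)} = 2 o \left(-4 + o\right)$ ($I{\left(o \right)} = \left(o + o\right) \left(o - 4\right) = 2 o \left(-4 + o\right)$)
$I{\left(-5 \right)} - 35 U{\left(-6 \right)} = 2 \left(-5\right) \left(-4 - 5\right) - - \frac{105}{2} = 2 \left(-5\right) \left(-9\right) + \frac{105}{2} = 90 + \frac{105}{2} = \frac{285}{2}$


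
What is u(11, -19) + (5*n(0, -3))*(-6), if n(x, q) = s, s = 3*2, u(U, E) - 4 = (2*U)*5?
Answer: -66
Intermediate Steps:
u(U, E) = 4 + 10*U (u(U, E) = 4 + (2*U)*5 = 4 + 10*U)
s = 6
n(x, q) = 6
u(11, -19) + (5*n(0, -3))*(-6) = (4 + 10*11) + (5*6)*(-6) = (4 + 110) + 30*(-6) = 114 - 180 = -66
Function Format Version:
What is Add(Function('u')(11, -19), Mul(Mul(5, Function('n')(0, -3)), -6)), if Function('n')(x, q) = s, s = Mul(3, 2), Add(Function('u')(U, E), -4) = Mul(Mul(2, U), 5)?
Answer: -66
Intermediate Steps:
Function('u')(U, E) = Add(4, Mul(10, U)) (Function('u')(U, E) = Add(4, Mul(Mul(2, U), 5)) = Add(4, Mul(10, U)))
s = 6
Function('n')(x, q) = 6
Add(Function('u')(11, -19), Mul(Mul(5, Function('n')(0, -3)), -6)) = Add(Add(4, Mul(10, 11)), Mul(Mul(5, 6), -6)) = Add(Add(4, 110), Mul(30, -6)) = Add(114, -180) = -66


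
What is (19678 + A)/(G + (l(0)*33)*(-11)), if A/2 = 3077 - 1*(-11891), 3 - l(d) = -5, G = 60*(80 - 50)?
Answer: -8269/184 ≈ -44.940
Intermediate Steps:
G = 1800 (G = 60*30 = 1800)
l(d) = 8 (l(d) = 3 - 1*(-5) = 3 + 5 = 8)
A = 29936 (A = 2*(3077 - 1*(-11891)) = 2*(3077 + 11891) = 2*14968 = 29936)
(19678 + A)/(G + (l(0)*33)*(-11)) = (19678 + 29936)/(1800 + (8*33)*(-11)) = 49614/(1800 + 264*(-11)) = 49614/(1800 - 2904) = 49614/(-1104) = 49614*(-1/1104) = -8269/184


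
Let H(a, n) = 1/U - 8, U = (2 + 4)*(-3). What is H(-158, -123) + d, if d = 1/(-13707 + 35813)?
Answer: -801338/99477 ≈ -8.0555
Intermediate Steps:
U = -18 (U = 6*(-3) = -18)
d = 1/22106 ≈ 4.5237e-5
H(a, n) = -145/18 (H(a, n) = 1/(-18) - 8 = -1/18 - 8 = -145/18)
H(-158, -123) + d = -145/18 + 1/22106 = -801338/99477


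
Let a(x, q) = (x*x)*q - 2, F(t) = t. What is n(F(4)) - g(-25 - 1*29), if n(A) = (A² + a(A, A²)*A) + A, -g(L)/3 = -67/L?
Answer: 18715/18 ≈ 1039.7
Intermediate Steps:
a(x, q) = -2 + q*x² (a(x, q) = x²*q - 2 = q*x² - 2 = -2 + q*x²)
g(L) = 201/L (g(L) = -(-201)/L = 201/L)
n(A) = A + A² + A*(-2 + A⁴) (n(A) = (A² + (-2 + A²*A²)*A) + A = (A² + (-2 + A⁴)*A) + A = (A² + A*(-2 + A⁴)) + A = A + A² + A*(-2 + A⁴))
n(F(4)) - g(-25 - 1*29) = 4*(-1 + 4 + 4⁴) - 201/(-25 - 1*29) = 4*(-1 + 4 + 256) - 201/(-25 - 29) = 4*259 - 201/(-54) = 1036 - 201*(-1)/54 = 1036 - 1*(-67/18) = 1036 + 67/18 = 18715/18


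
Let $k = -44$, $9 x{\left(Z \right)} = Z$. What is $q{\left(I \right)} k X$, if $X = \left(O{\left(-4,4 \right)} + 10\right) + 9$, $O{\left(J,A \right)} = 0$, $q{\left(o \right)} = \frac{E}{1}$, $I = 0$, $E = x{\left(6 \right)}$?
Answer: $- \frac{1672}{3} \approx -557.33$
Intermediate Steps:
$x{\left(Z \right)} = \frac{Z}{9}$
$E = \frac{2}{3}$ ($E = \frac{1}{9} \cdot 6 = \frac{2}{3} \approx 0.66667$)
$q{\left(o \right)} = \frac{2}{3}$ ($q{\left(o \right)} = \frac{2}{3 \cdot 1} = \frac{2}{3} \cdot 1 = \frac{2}{3}$)
$X = 19$ ($X = \left(0 + 10\right) + 9 = 10 + 9 = 19$)
$q{\left(I \right)} k X = \frac{2}{3} \left(-44\right) 19 = \left(- \frac{88}{3}\right) 19 = - \frac{1672}{3}$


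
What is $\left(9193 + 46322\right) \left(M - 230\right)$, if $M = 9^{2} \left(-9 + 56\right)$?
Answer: $198577155$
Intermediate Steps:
$M = 3807$ ($M = 81 \cdot 47 = 3807$)
$\left(9193 + 46322\right) \left(M - 230\right) = \left(9193 + 46322\right) \left(3807 - 230\right) = 55515 \cdot 3577 = 198577155$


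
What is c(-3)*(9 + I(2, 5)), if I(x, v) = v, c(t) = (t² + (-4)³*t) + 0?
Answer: 2814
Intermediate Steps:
c(t) = t² - 64*t (c(t) = (t² - 64*t) + 0 = t² - 64*t)
c(-3)*(9 + I(2, 5)) = (-3*(-64 - 3))*(9 + 5) = -3*(-67)*14 = 201*14 = 2814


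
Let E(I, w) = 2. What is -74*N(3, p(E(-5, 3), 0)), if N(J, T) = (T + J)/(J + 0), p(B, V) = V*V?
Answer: -74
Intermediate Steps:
p(B, V) = V²
N(J, T) = (J + T)/J
-74*N(3, p(E(-5, 3), 0)) = -74*(3 + 0²)/3 = -74*(3 + 0)/3 = -74*3/3 = -74*1 = -74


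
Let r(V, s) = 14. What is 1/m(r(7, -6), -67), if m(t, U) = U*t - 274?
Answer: -1/1212 ≈ -0.00082508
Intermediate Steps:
m(t, U) = -274 + U*t
1/m(r(7, -6), -67) = 1/(-274 - 67*14) = 1/(-274 - 938) = 1/(-1212) = -1/1212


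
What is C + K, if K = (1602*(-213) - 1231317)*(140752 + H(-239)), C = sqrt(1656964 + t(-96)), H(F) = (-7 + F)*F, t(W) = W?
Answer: -313794665478 + 2*sqrt(414217) ≈ -3.1379e+11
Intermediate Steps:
H(F) = F*(-7 + F)
C = 2*sqrt(414217) (C = sqrt(1656964 - 96) = sqrt(1656868) = 2*sqrt(414217) ≈ 1287.2)
K = -313794665478 (K = (1602*(-213) - 1231317)*(140752 - 239*(-7 - 239)) = (-341226 - 1231317)*(140752 - 239*(-246)) = -1572543*(140752 + 58794) = -1572543*199546 = -313794665478)
C + K = 2*sqrt(414217) - 313794665478 = -313794665478 + 2*sqrt(414217)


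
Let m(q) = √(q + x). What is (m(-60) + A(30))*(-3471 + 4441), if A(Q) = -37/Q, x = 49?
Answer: -3589/3 + 970*I*√11 ≈ -1196.3 + 3217.1*I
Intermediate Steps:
m(q) = √(49 + q) (m(q) = √(q + 49) = √(49 + q))
(m(-60) + A(30))*(-3471 + 4441) = (√(49 - 60) - 37/30)*(-3471 + 4441) = (√(-11) - 37*1/30)*970 = (I*√11 - 37/30)*970 = (-37/30 + I*√11)*970 = -3589/3 + 970*I*√11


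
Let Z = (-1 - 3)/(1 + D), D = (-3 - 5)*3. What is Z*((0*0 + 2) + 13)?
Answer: 60/23 ≈ 2.6087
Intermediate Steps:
D = -24 (D = -8*3 = -24)
Z = 4/23 (Z = (-1 - 3)/(1 - 24) = -4/(-23) = -4*(-1/23) = 4/23 ≈ 0.17391)
Z*((0*0 + 2) + 13) = 4*((0*0 + 2) + 13)/23 = 4*((0 + 2) + 13)/23 = 4*(2 + 13)/23 = (4/23)*15 = 60/23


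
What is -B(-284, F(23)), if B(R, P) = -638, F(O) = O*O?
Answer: 638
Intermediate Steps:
F(O) = O²
-B(-284, F(23)) = -1*(-638) = 638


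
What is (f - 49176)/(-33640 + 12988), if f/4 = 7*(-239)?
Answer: 13967/5163 ≈ 2.7052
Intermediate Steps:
f = -6692 (f = 4*(7*(-239)) = 4*(-1673) = -6692)
(f - 49176)/(-33640 + 12988) = (-6692 - 49176)/(-33640 + 12988) = -55868/(-20652) = -55868*(-1/20652) = 13967/5163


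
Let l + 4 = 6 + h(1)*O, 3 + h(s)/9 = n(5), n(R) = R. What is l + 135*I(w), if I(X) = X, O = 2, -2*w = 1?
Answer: -59/2 ≈ -29.500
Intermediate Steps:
w = -½ (w = -½*1 = -½ ≈ -0.50000)
h(s) = 18 (h(s) = -27 + 9*5 = -27 + 45 = 18)
l = 38 (l = -4 + (6 + 18*2) = -4 + (6 + 36) = -4 + 42 = 38)
l + 135*I(w) = 38 + 135*(-½) = 38 - 135/2 = -59/2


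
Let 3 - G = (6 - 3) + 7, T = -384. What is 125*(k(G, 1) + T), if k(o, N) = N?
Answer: -47875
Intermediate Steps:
G = -7 (G = 3 - ((6 - 3) + 7) = 3 - (3 + 7) = 3 - 1*10 = 3 - 10 = -7)
125*(k(G, 1) + T) = 125*(1 - 384) = 125*(-383) = -47875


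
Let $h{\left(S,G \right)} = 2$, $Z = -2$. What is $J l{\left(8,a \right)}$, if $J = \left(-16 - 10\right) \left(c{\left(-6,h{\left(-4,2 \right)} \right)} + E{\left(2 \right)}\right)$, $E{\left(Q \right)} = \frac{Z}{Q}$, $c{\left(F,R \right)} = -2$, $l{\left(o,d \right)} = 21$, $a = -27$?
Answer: $1638$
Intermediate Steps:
$E{\left(Q \right)} = - \frac{2}{Q}$
$J = 78$ ($J = \left(-16 - 10\right) \left(-2 - \frac{2}{2}\right) = - 26 \left(-2 - 1\right) = \left(-26\right) \left(-3\right) = 78$)
$J l{\left(8,a \right)} = 78 \cdot 21 = 1638$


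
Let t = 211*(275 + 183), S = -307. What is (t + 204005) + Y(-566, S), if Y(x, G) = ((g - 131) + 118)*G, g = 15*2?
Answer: 295424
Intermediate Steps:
g = 30
Y(x, G) = 17*G (Y(x, G) = ((30 - 131) + 118)*G = (-101 + 118)*G = 17*G)
t = 96638 (t = 211*458 = 96638)
(t + 204005) + Y(-566, S) = (96638 + 204005) + 17*(-307) = 300643 - 5219 = 295424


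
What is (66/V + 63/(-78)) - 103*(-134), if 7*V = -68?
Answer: 3048562/221 ≈ 13794.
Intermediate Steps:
V = -68/7 (V = (1/7)*(-68) = -68/7 ≈ -9.7143)
(66/V + 63/(-78)) - 103*(-134) = (66/(-68/7) + 63/(-78)) - 103*(-134) = (66*(-7/68) + 63*(-1/78)) + 13802 = (-231/34 - 21/26) + 13802 = -1680/221 + 13802 = 3048562/221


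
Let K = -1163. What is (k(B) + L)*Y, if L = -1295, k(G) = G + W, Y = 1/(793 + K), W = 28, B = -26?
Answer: 1293/370 ≈ 3.4946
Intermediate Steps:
Y = -1/370 (Y = 1/(793 - 1163) = 1/(-370) = -1/370 ≈ -0.0027027)
k(G) = 28 + G (k(G) = G + 28 = 28 + G)
(k(B) + L)*Y = ((28 - 26) - 1295)*(-1/370) = (2 - 1295)*(-1/370) = -1293*(-1/370) = 1293/370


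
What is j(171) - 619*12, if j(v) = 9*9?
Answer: -7347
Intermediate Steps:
j(v) = 81
j(171) - 619*12 = 81 - 619*12 = 81 - 7428 = -7347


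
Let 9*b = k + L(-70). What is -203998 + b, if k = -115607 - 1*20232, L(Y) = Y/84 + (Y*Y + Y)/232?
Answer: -686186753/3132 ≈ -2.1909e+5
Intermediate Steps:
L(Y) = Y**2/232 + 79*Y/4872 (L(Y) = Y*(1/84) + (Y**2 + Y)*(1/232) = Y/84 + (Y + Y**2)*(1/232) = Y/84 + (Y/232 + Y**2/232) = Y**2/232 + 79*Y/4872)
k = -135839 (k = -115607 - 20232 = -135839)
b = -47265017/3132 (b = (-135839 + (1/4872)*(-70)*(79 + 21*(-70)))/9 = (-135839 + (1/4872)*(-70)*(79 - 1470))/9 = (-135839 + (1/4872)*(-70)*(-1391))/9 = (-135839 + 6955/348)/9 = (1/9)*(-47265017/348) = -47265017/3132 ≈ -15091.)
-203998 + b = -203998 - 47265017/3132 = -686186753/3132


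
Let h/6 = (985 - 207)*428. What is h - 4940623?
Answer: -2942719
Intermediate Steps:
h = 1997904 (h = 6*((985 - 207)*428) = 6*(778*428) = 6*332984 = 1997904)
h - 4940623 = 1997904 - 4940623 = -2942719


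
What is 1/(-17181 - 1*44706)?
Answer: -1/61887 ≈ -1.6158e-5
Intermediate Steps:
1/(-17181 - 1*44706) = 1/(-17181 - 44706) = 1/(-61887) = -1/61887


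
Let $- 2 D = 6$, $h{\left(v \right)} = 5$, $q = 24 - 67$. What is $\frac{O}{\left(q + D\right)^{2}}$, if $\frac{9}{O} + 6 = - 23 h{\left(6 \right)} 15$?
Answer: $- \frac{3}{1220932} \approx -2.4571 \cdot 10^{-6}$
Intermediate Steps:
$q = -43$
$D = -3$ ($D = \left(- \frac{1}{2}\right) 6 = -3$)
$O = - \frac{3}{577}$ ($O = \frac{9}{-6 + \left(-23\right) 5 \cdot 15} = \frac{9}{-6 - 1725} = \frac{9}{-1731} = 9 \left(- \frac{1}{1731}\right) = - \frac{3}{577} \approx -0.0051993$)
$\frac{O}{\left(q + D\right)^{2}} = - \frac{3}{577 \left(-43 - 3\right)^{2}} = - \frac{3}{577 \left(-46\right)^{2}} = - \frac{3}{577 \cdot 2116} = \left(- \frac{3}{577}\right) \frac{1}{2116} = - \frac{3}{1220932}$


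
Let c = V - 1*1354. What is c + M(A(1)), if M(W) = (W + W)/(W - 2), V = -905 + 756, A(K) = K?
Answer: -1505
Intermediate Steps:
V = -149
M(W) = 2*W/(-2 + W) (M(W) = (2*W)/(-2 + W) = 2*W/(-2 + W))
c = -1503 (c = -149 - 1*1354 = -149 - 1354 = -1503)
c + M(A(1)) = -1503 + 2*1/(-2 + 1) = -1503 + 2*1/(-1) = -1503 + 2*1*(-1) = -1503 - 2 = -1505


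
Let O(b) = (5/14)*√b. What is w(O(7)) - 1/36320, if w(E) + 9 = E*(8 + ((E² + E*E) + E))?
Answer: -2061167/254240 + 685*√7/196 ≈ 1.1395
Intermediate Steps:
O(b) = 5*√b/14 (O(b) = (5*(1/14))*√b = 5*√b/14)
w(E) = -9 + E*(8 + E + 2*E²) (w(E) = -9 + E*(8 + ((E² + E*E) + E)) = -9 + E*(8 + ((E² + E²) + E)) = -9 + E*(8 + (2*E² + E)) = -9 + E*(8 + (E + 2*E²)) = -9 + E*(8 + E + 2*E²))
w(O(7)) - 1/36320 = (-9 + (5*√7/14)² + 2*(5*√7/14)³ + 8*(5*√7/14)) - 1/36320 = (-9 + 25/28 + 2*(125*√7/392) + 20*√7/7) - 1*1/36320 = (-9 + 25/28 + 125*√7/196 + 20*√7/7) - 1/36320 = (-227/28 + 685*√7/196) - 1/36320 = -2061167/254240 + 685*√7/196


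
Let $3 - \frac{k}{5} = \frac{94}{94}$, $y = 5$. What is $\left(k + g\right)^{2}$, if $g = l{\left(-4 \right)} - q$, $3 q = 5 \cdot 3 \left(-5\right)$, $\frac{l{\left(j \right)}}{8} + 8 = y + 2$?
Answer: $729$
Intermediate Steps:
$l{\left(j \right)} = -8$ ($l{\left(j \right)} = -64 + 8 \left(5 + 2\right) = -64 + 8 \cdot 7 = -64 + 56 = -8$)
$q = -25$ ($q = \frac{5 \cdot 3 \left(-5\right)}{3} = \frac{15 \left(-5\right)}{3} = \frac{1}{3} \left(-75\right) = -25$)
$g = 17$ ($g = -8 - -25 = -8 + 25 = 17$)
$k = 10$ ($k = 15 - 5 \cdot \frac{94}{94} = 15 - 5 \cdot 94 \cdot \frac{1}{94} = 15 - 5 = 10$)
$\left(k + g\right)^{2} = \left(10 + 17\right)^{2} = 27^{2} = 729$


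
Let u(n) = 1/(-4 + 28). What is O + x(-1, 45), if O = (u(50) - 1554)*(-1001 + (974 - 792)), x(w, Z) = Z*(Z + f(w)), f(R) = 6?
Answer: 10199895/8 ≈ 1.2750e+6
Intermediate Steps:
u(n) = 1/24
x(w, Z) = Z*(6 + Z) (x(w, Z) = Z*(Z + 6) = Z*(6 + Z))
O = 10181535/8 (O = (1/24 - 1554)*(-1001 + (974 - 792)) = -37295*(-1001 + 182)/24 = -37295/24*(-819) = 10181535/8 ≈ 1.2727e+6)
O + x(-1, 45) = 10181535/8 + 45*(6 + 45) = 10181535/8 + 45*51 = 10181535/8 + 2295 = 10199895/8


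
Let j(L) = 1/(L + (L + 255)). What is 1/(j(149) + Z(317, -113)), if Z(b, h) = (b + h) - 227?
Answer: -553/12718 ≈ -0.043482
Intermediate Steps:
Z(b, h) = -227 + b + h
j(L) = 1/(255 + 2*L) (j(L) = 1/(L + (255 + L)) = 1/(255 + 2*L))
1/(j(149) + Z(317, -113)) = 1/(1/(255 + 2*149) + (-227 + 317 - 113)) = 1/(1/(255 + 298) - 23) = 1/(1/553 - 23) = 1/(-12718/553) = -553/12718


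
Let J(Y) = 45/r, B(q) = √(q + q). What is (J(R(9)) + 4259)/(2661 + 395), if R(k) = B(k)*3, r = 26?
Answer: 110779/79456 ≈ 1.3942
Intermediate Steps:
B(q) = √2*√q (B(q) = √(2*q) = √2*√q)
R(k) = 3*√2*√k (R(k) = (√2*√k)*3 = 3*√2*√k)
J(Y) = 45/26
(J(R(9)) + 4259)/(2661 + 395) = (45/26 + 4259)/(2661 + 395) = (110779/26)/3056 = (110779/26)*(1/3056) = 110779/79456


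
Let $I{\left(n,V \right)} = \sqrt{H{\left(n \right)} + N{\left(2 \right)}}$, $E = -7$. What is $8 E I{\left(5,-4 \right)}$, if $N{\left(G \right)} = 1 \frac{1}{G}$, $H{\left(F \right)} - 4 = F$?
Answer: $- 28 \sqrt{38} \approx -172.6$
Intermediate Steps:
$H{\left(F \right)} = 4 + F$
$N{\left(G \right)} = \frac{1}{G}$
$I{\left(n,V \right)} = \sqrt{\frac{9}{2} + n}$ ($I{\left(n,V \right)} = \sqrt{\left(4 + n\right) + \frac{1}{2}} = \sqrt{\frac{9}{2} + n}$)
$8 E I{\left(5,-4 \right)} = 8 \left(-7\right) \frac{\sqrt{18 + 4 \cdot 5}}{2} = - 56 \frac{\sqrt{18 + 20}}{2} = - 56 \frac{\sqrt{38}}{2} = - 28 \sqrt{38}$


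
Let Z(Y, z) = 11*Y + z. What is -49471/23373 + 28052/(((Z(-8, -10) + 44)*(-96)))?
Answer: 11088937/3365712 ≈ 3.2947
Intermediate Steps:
Z(Y, z) = z + 11*Y
-49471/23373 + 28052/(((Z(-8, -10) + 44)*(-96))) = -49471/23373 + 28052/((((-10 + 11*(-8)) + 44)*(-96))) = -49471*1/23373 + 28052/((((-10 - 88) + 44)*(-96))) = -49471/23373 + 28052/(((-98 + 44)*(-96))) = -49471/23373 + 28052/((-54*(-96))) = -49471/23373 + 28052/5184 = -49471/23373 + 28052*(1/5184) = -49471/23373 + 7013/1296 = 11088937/3365712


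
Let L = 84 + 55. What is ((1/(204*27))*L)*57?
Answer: 2641/1836 ≈ 1.4385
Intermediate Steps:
L = 139
((1/(204*27))*L)*57 = ((1/(204*27))*139)*57 = (((1/204)*(1/27))*139)*57 = ((1/5508)*139)*57 = (139/5508)*57 = 2641/1836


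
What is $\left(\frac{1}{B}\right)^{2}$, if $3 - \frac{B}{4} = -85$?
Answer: $\frac{1}{123904} \approx 8.0708 \cdot 10^{-6}$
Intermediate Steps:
$B = 352$ ($B = 12 - -340 = 12 + 340 = 352$)
$\left(\frac{1}{B}\right)^{2} = \left(\frac{1}{352}\right)^{2} = \frac{1}{123904}$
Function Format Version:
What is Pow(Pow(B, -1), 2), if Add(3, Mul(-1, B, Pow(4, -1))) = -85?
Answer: Rational(1, 123904) ≈ 8.0708e-6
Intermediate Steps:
B = 352 (B = Add(12, Mul(-4, -85)) = Add(12, 340) = 352)
Pow(Pow(B, -1), 2) = Pow(Pow(352, -1), 2) = Pow(Rational(1, 352), 2) = Rational(1, 123904)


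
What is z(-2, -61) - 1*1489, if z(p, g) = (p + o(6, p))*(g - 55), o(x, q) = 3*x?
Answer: -3345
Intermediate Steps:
z(p, g) = (-55 + g)*(18 + p) (z(p, g) = (p + 3*6)*(g - 55) = (p + 18)*(-55 + g) = (18 + p)*(-55 + g) = (-55 + g)*(18 + p))
z(-2, -61) - 1*1489 = (-990 - 55*(-2) + 18*(-61) - 61*(-2)) - 1*1489 = (-990 + 110 - 1098 + 122) - 1489 = -1856 - 1489 = -3345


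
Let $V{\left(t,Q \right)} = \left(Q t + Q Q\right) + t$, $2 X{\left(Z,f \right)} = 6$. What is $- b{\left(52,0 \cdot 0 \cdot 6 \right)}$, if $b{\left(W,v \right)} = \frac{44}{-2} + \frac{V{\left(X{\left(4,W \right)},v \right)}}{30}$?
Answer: $\frac{219}{10} \approx 21.9$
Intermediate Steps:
$X{\left(Z,f \right)} = 3$ ($X{\left(Z,f \right)} = \frac{1}{2} \cdot 6 = 3$)
$V{\left(t,Q \right)} = t + Q^{2} + Q t$ ($V{\left(t,Q \right)} = \left(Q t + Q^{2}\right) + t = \left(Q^{2} + Q t\right) + t = t + Q^{2} + Q t$)
$b{\left(W,v \right)} = - \frac{219}{10} + \frac{v}{10} + \frac{v^{2}}{30}$ ($b{\left(W,v \right)} = \frac{44}{-2} + \frac{3 + v^{2} + v 3}{30} = 44 \left(- \frac{1}{2}\right) + \left(3 + v^{2} + 3 v\right) \frac{1}{30} = -22 + \left(\frac{1}{10} + \frac{v}{10} + \frac{v^{2}}{30}\right) = - \frac{219}{10} + \frac{v}{10} + \frac{v^{2}}{30}$)
$- b{\left(52,0 \cdot 0 \cdot 6 \right)} = - (- \frac{219}{10} + \frac{0 \cdot 0 \cdot 6}{10} + \frac{\left(0 \cdot 0 \cdot 6\right)^{2}}{30}) = - (- \frac{219}{10} + \frac{0 \cdot 6}{10} + \frac{\left(0 \cdot 6\right)^{2}}{30}) = - (- \frac{219}{10} + \frac{1}{10} \cdot 0 + \frac{0^{2}}{30}) = - (- \frac{219}{10} + 0 + \frac{1}{30} \cdot 0) = - (- \frac{219}{10} + 0 + 0) = \left(-1\right) \left(- \frac{219}{10}\right) = \frac{219}{10}$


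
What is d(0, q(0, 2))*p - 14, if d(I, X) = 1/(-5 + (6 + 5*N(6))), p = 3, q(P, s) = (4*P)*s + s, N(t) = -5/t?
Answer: -284/19 ≈ -14.947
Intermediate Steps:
q(P, s) = s + 4*P*s (q(P, s) = 4*P*s + s = s + 4*P*s)
d(I, X) = -6/19 (d(I, X) = 1/(-5 + (6 + 5*(-5/6))) = 1/(-5 + (6 + 5*(-5*⅙))) = 1/(-5 + (6 + 5*(-⅚))) = 1/(-5 + (6 - 25/6)) = 1/(-5 + 11/6) = 1/(-19/6) = -6/19)
d(0, q(0, 2))*p - 14 = -6/19*3 - 14 = -18/19 - 14 = -284/19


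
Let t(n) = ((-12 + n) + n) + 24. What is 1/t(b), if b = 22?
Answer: 1/56 ≈ 0.017857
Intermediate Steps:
t(n) = 12 + 2*n (t(n) = (-12 + 2*n) + 24 = 12 + 2*n)
1/t(b) = 1/(12 + 2*22) = 1/(12 + 44) = 1/56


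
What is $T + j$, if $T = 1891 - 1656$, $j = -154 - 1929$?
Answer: $-1848$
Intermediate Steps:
$j = -2083$ ($j = -154 - 1929 = -2083$)
$T = 235$ ($T = 1891 - 1656 = 235$)
$T + j = 235 - 2083 = -1848$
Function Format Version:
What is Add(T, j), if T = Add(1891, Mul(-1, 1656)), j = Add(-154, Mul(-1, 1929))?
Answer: -1848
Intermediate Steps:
j = -2083 (j = Add(-154, -1929) = -2083)
T = 235 (T = Add(1891, -1656) = 235)
Add(T, j) = Add(235, -2083) = -1848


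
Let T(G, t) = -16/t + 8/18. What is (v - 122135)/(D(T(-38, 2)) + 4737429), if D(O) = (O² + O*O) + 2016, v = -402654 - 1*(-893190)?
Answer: 29840481/383904293 ≈ 0.077729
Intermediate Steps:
T(G, t) = 4/9 - 16/t (T(G, t) = -16/t + 8*(1/18) = -16/t + 4/9 = 4/9 - 16/t)
v = 490536 (v = -402654 + 893190 = 490536)
D(O) = 2016 + 2*O² (D(O) = (O² + O²) + 2016 = 2*O² + 2016 = 2016 + 2*O²)
(v - 122135)/(D(T(-38, 2)) + 4737429) = (490536 - 122135)/((2016 + 2*(4/9 - 16/2)²) + 4737429) = 368401/((2016 + 2*(4/9 - 16*½)²) + 4737429) = 368401/((2016 + 2*(4/9 - 8)²) + 4737429) = 368401/((2016 + 2*(-68/9)²) + 4737429) = 368401/((2016 + 2*(4624/81)) + 4737429) = 368401/((2016 + 9248/81) + 4737429) = 368401/(172544/81 + 4737429) = 368401/(383904293/81) = 368401*(81/383904293) = 29840481/383904293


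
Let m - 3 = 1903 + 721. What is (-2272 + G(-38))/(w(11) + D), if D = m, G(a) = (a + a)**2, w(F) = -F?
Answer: 146/109 ≈ 1.3394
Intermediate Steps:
m = 2627 (m = 3 + (1903 + 721) = 3 + 2624 = 2627)
G(a) = 4*a**2 (G(a) = (2*a)**2 = 4*a**2)
D = 2627
(-2272 + G(-38))/(w(11) + D) = (-2272 + 4*(-38)**2)/(-1*11 + 2627) = (-2272 + 4*1444)/(-11 + 2627) = (-2272 + 5776)/2616 = 3504*(1/2616) = 146/109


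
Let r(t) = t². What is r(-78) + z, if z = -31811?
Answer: -25727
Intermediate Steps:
r(-78) + z = (-78)² - 31811 = 6084 - 31811 = -25727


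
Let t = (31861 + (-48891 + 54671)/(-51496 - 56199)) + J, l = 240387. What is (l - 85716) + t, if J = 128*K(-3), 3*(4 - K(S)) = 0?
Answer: 236984680/1267 ≈ 1.8704e+5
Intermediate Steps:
K(S) = 4 (K(S) = 4 - ⅓*0 = 4 + 0 = 4)
J = 512 (J = 128*4 = 512)
t = 41016523/1267 (t = (31861 + (-48891 + 54671)/(-51496 - 56199)) + 512 = (31861 + 5780/(-107695)) + 512 = (31861 + 5780*(-1/107695)) + 512 = (31861 - 68/1267) + 512 = 40367819/1267 + 512 = 41016523/1267 ≈ 32373.)
(l - 85716) + t = (240387 - 85716) + 41016523/1267 = 154671 + 41016523/1267 = 236984680/1267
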